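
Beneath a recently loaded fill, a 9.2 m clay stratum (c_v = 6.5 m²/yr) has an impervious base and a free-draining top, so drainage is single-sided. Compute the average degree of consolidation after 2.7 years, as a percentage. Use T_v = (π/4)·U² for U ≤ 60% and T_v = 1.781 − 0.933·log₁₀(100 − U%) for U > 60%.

Drainage path length: H_d = H = 9.2 m (single drainage).
T_v = c_v·t/H_d² = 6.5×2.7/9.2² = 0.20735.
T_v = 0.20735 corresponds to the U ≤ 60% branch:
U = √(4T_v/π) = 0.5138

U ≈ 51.4 %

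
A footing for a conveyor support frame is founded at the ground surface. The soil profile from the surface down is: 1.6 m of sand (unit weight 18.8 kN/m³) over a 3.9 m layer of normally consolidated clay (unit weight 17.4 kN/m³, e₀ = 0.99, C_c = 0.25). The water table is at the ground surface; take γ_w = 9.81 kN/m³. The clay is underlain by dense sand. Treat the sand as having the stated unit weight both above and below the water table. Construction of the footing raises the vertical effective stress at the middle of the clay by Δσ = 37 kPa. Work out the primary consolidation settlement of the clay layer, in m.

S_c ≈ 0.174 m

Mid-depth of clay below the ground surface: z = 1.6 + 3.9/2 = 3.55 m.
Total vertical stress at mid-clay: σ_v = 18.8×1.6 + 17.4×1.95 = 64.01 kPa.
Pore pressure: u = 9.81×(3.55 − 0) = 34.825 kPa.
Initial effective stress: σ'_0 = σ_v − u = 64.01 − 34.825 = 29.185 kPa.
Final effective stress: σ'_f = σ'_0 + Δσ = 29.185 + 37 = 66.185 kPa.
Normally consolidated clay, so the full stress increment lies on the virgin compression line:
S_c = C_c·H/(1+e₀)·log₁₀(σ'_f/σ'_0) = 0.25×3.9/(1+0.99)×log₁₀(66.185/29.185)
    = 0.48995 × 0.3556 = 0.1742 m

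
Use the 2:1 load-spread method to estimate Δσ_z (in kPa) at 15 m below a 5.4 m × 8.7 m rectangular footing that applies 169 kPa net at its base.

Δσ_z ≈ 16.4 kPa

By the 2:1 method the load spreads at 1 horizontal : 2 vertical, so at depth z the loaded area has grown by z in each plan dimension:
Δσ = qBL/((B+z)(L+z)) = 169×5.4×8.7/((5.4+15)(8.7+15)) = 16.422 kPa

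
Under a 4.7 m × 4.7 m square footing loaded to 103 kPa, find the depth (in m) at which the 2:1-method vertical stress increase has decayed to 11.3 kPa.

2:1 spreading — at depth z the loaded area has grown by z in each plan dimension:
qB²/(B+z)² = Δσ_z ⇒ z = B(√(q/Δσ_z) − 1) = 4.7×(√(103/11.3) − 1) = 9.49 m

z ≈ 9.49 m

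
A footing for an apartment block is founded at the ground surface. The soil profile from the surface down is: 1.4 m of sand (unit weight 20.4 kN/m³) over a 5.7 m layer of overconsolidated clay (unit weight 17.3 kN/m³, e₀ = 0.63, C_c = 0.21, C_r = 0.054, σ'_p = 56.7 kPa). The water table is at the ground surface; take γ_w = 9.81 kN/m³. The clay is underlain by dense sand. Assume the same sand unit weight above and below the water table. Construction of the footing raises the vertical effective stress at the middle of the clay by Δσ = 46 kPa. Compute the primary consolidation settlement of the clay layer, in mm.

S_c ≈ 155 mm

Mid-depth of clay below the ground surface: z = 1.4 + 5.7/2 = 4.25 m.
Total vertical stress at mid-clay: σ_v = 20.4×1.4 + 17.3×2.85 = 77.865 kPa.
Pore pressure: u = 9.81×(4.25 − 0) = 41.693 kPa.
Initial effective stress: σ'_0 = σ_v − u = 77.865 − 41.693 = 36.172 kPa.
Final effective stress: σ'_f = 36.172 + 46 = 82.172 kPa.
σ'_f = 82.172 > σ'_p = 56.7 kPa, so the stress path crosses the preconsolidation pressure — recompression up to σ'_p, then virgin compression beyond:
S_c = H/(1+e₀)·[C_r·log₁₀(σ'_p/σ'_0) + C_c·log₁₀(σ'_f/σ'_p)]
    = 5.7/1.63 × [0.054×log₁₀(56.7/36.172) + 0.21×log₁₀(82.172/56.7)]
    = 3.4969 × [0.010541 + 0.03384] = 0.1552 m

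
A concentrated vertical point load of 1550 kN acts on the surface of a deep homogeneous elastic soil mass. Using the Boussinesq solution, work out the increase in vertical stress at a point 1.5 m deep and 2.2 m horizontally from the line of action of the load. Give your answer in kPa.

Boussinesq vertical stress below a point load on an elastic half-space:
Δσ_z = 3P/(2πz²) · [1 + (r/z)²]^(−5/2)
r/z = 2.2/1.5 = 1.4667; [1+(r/z)²]^(−5/2) = 0.056734.
Δσ_z = 3×1550/(2π×1.5²) × 0.056734 = 328.92 × 0.056734 = 18.66 kPa

Δσ_z ≈ 18.7 kPa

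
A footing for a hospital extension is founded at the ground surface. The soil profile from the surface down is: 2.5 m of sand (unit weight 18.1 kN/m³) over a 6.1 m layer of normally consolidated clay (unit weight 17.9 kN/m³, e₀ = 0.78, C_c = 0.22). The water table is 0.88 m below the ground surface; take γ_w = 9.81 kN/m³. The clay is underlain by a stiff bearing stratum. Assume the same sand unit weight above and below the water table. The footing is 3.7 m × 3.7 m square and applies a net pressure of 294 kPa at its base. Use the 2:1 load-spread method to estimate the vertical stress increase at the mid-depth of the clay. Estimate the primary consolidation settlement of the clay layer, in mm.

S_c ≈ 205 mm

Mid-depth of clay below the ground surface: z = 2.5 + 6.1/2 = 5.55 m.
Total vertical stress at mid-clay: σ_v = 18.1×2.5 + 17.9×3.05 = 99.845 kPa.
Pore pressure: u = 9.81×(5.55 − 0.88) = 45.813 kPa.
Initial effective stress: σ'_0 = σ_v − u = 99.845 − 45.813 = 54.032 kPa.
Stress increase at mid-clay by the 2:1 spreading method:
Δσ = qBL/((B+z)(L+z)) = 294×3.7×3.7/((3.7+5.55)(3.7+5.55)) = 47.04 kPa
Final effective stress: σ'_f = σ'_0 + Δσ = 54.032 + 47.04 = 101.07 kPa.
Normally consolidated clay, so the full stress increment lies on the virgin compression line:
S_c = C_c·H/(1+e₀)·log₁₀(σ'_f/σ'_0) = 0.22×6.1/(1+0.78)×log₁₀(101.07/54.032)
    = 0.75393 × 0.27197 = 0.205 m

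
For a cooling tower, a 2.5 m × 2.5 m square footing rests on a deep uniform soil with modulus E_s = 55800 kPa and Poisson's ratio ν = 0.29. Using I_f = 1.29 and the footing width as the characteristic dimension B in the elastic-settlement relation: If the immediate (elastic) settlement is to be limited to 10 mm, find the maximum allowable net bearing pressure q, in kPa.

S_e = q·B·(1−ν²)/E_s · I_f  ⇒  q = S_e·E_s / (B·(1−ν²)·I_f).
q = 0.01 × 55800 / (2.5 × 0.9159 × 1.29) = 188.9 kPa

q ≈ 189 kPa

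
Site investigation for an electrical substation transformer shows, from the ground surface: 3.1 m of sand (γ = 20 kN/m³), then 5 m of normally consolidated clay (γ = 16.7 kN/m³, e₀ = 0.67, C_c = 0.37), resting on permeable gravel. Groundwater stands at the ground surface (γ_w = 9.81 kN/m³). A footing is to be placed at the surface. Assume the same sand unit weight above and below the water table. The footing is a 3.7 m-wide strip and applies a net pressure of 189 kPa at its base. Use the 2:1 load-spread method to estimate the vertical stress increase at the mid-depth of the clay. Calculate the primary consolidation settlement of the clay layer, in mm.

S_c ≈ 449 mm

Mid-depth of clay below the ground surface: z = 3.1 + 5/2 = 5.6 m.
Total vertical stress at mid-clay: σ_v = 20×3.1 + 16.7×2.5 = 103.75 kPa.
Pore pressure: u = 9.81×(5.6 − 0) = 54.936 kPa.
Initial effective stress: σ'_0 = σ_v − u = 103.75 − 54.936 = 48.814 kPa.
Stress increase at mid-clay by the 2:1 spreading method:
Δσ = qB/(B+z) = 189×3.7/(3.7+5.6) = 75.194 kPa
Final effective stress: σ'_f = σ'_0 + Δσ = 48.814 + 75.194 = 124.01 kPa.
Normally consolidated clay, so the full stress increment lies on the virgin compression line:
S_c = C_c·H/(1+e₀)·log₁₀(σ'_f/σ'_0) = 0.37×5/(1+0.67)×log₁₀(124.01/48.814)
    = 1.1078 × 0.40491 = 0.4486 m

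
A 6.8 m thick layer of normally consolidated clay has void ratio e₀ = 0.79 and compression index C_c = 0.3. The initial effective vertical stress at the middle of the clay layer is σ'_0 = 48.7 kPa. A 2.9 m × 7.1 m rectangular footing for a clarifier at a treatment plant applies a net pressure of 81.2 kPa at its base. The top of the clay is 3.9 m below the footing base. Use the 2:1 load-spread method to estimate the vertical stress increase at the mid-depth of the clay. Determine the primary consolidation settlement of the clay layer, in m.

Mid-depth of clay below the footing base: z = 3.9 + 6.8/2 = 7.3 m.
Stress increase at mid-clay by the 2:1 spreading method:
Δσ = qBL/((B+z)(L+z)) = 81.2×2.9×7.1/((2.9+7.3)(7.1+7.3)) = 11.383 kPa
Final effective stress: σ'_f = σ'_0 + Δσ = 48.7 + 11.383 = 60.083 kPa.
Normally consolidated clay, so the full stress increment lies on the virgin compression line:
S_c = C_c·H/(1+e₀)·log₁₀(σ'_f/σ'_0) = 0.3×6.8/(1+0.79)×log₁₀(60.083/48.7)
    = 1.1397 × 0.091223 = 0.104 m

S_c ≈ 0.104 m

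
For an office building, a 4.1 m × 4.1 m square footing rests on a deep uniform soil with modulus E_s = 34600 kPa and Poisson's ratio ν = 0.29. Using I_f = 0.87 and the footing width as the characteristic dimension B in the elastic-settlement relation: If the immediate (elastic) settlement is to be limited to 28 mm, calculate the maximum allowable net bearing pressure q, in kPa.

S_e = q·B·(1−ν²)/E_s · I_f  ⇒  q = S_e·E_s / (B·(1−ν²)·I_f).
q = 0.028 × 34600 / (4.1 × 0.9159 × 0.87) = 296.5 kPa

q ≈ 297 kPa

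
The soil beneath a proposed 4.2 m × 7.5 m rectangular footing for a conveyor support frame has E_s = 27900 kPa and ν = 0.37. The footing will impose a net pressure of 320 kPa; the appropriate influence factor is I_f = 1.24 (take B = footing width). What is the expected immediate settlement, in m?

Immediate (elastic) settlement: S_e = q·B·(1−ν²)/E_s · I_f.
S_e = 320 × 4.2 × (1 − 0.37²) / 27900 × 1.24
    = 320 × 4.2 × 0.8631 / 27900 × 1.24
    = 0.05156 m

S_e ≈ 0.0516 m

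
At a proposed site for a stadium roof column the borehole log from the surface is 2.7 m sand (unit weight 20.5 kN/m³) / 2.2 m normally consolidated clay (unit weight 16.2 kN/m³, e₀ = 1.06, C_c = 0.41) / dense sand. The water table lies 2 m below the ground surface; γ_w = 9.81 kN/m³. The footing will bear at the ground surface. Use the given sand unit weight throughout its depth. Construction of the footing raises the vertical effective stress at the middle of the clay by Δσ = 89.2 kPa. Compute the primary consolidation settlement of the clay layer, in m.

Mid-depth of clay below the ground surface: z = 2.7 + 2.2/2 = 3.8 m.
Total vertical stress at mid-clay: σ_v = 20.5×2.7 + 16.2×1.1 = 73.17 kPa.
Pore pressure: u = 9.81×(3.8 − 2) = 17.658 kPa.
Initial effective stress: σ'_0 = σ_v − u = 73.17 − 17.658 = 55.512 kPa.
Final effective stress: σ'_f = σ'_0 + Δσ = 55.512 + 89.2 = 144.71 kPa.
Normally consolidated clay, so the full stress increment lies on the virgin compression line:
S_c = C_c·H/(1+e₀)·log₁₀(σ'_f/σ'_0) = 0.41×2.2/(1+1.06)×log₁₀(144.71/55.512)
    = 0.43786 × 0.41611 = 0.1822 m

S_c ≈ 0.182 m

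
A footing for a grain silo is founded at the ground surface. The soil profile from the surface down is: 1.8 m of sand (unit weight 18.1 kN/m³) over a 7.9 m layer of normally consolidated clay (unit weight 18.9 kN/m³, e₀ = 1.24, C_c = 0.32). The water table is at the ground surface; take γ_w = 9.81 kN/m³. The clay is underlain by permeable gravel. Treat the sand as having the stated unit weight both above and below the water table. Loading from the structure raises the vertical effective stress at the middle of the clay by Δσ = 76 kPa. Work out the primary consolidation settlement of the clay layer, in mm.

S_c ≈ 448 mm

Mid-depth of clay below the ground surface: z = 1.8 + 7.9/2 = 5.75 m.
Total vertical stress at mid-clay: σ_v = 18.1×1.8 + 18.9×3.95 = 107.24 kPa.
Pore pressure: u = 9.81×(5.75 − 0) = 56.408 kPa.
Initial effective stress: σ'_0 = σ_v − u = 107.24 − 56.408 = 50.832 kPa.
Final effective stress: σ'_f = σ'_0 + Δσ = 50.832 + 76 = 126.83 kPa.
Normally consolidated clay, so the full stress increment lies on the virgin compression line:
S_c = C_c·H/(1+e₀)·log₁₀(σ'_f/σ'_0) = 0.32×7.9/(1+1.24)×log₁₀(126.83/50.832)
    = 1.1286 × 0.39708 = 0.4481 m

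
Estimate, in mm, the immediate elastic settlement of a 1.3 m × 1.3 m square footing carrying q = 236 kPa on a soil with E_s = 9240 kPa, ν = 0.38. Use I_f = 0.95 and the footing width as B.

Immediate (elastic) settlement: S_e = q·B·(1−ν²)/E_s · I_f.
S_e = 236 × 1.3 × (1 − 0.38²) / 9240 × 0.95
    = 236 × 1.3 × 0.8556 / 9240 × 0.95
    = 0.02699 m = 26.99 mm

S_e ≈ 27 mm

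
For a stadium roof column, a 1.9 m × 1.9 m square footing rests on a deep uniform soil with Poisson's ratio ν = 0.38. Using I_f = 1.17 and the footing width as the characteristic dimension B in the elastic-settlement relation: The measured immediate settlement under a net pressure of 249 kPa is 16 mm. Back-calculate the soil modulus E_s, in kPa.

S_e = q·B·(1−ν²)/E_s · I_f  ⇒  E_s = q·B·(1−ν²)·I_f / S_e.
E_s = 249 × 1.9 × 0.8556 × 1.17 / 0.016 = 29600 kPa

E_s ≈ 29600 kPa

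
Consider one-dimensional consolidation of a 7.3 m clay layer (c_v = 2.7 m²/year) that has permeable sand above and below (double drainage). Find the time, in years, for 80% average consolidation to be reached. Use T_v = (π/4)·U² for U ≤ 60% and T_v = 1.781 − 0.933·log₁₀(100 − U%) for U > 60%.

t ≈ 2.8 years

Drainage path length: H_d = H/2 = 3.65 m (double drainage).
U > 60%: T_v = 1.781 − 0.933·log₁₀(100 − 80) = 0.56714.
t = T_v·H_d²/c_v = 0.56714×3.65²/2.7 = 2.798 years.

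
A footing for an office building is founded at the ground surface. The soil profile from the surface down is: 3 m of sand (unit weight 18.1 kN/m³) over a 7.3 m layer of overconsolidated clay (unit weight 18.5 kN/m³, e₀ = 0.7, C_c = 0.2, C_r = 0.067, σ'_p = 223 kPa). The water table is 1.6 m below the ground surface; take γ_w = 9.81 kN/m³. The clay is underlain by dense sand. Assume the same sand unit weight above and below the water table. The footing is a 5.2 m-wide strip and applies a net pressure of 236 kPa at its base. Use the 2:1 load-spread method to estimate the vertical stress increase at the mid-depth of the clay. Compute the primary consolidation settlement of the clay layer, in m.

S_c ≈ 0.111 m

Mid-depth of clay below the ground surface: z = 3 + 7.3/2 = 6.65 m.
Total vertical stress at mid-clay: σ_v = 18.1×3 + 18.5×3.65 = 121.82 kPa.
Pore pressure: u = 9.81×(6.65 − 1.6) = 49.541 kPa.
Initial effective stress: σ'_0 = σ_v − u = 121.82 − 49.541 = 72.279 kPa.
Stress increase at mid-clay by the 2:1 spreading method:
Δσ = qB/(B+z) = 236×5.2/(5.2+6.65) = 103.56 kPa
Final effective stress: σ'_f = 72.279 + 103.56 = 175.84 kPa.
σ'_f = 175.84 ≤ σ'_p = 223 kPa, so the clay remains overconsolidated and only the recompression index applies:
S_c = C_r·H/(1+e₀)·log₁₀(σ'_f/σ'_0) = 0.067×7.3/1.7×log₁₀(175.84/72.279)
    = 0.2877 × 0.38611 = 0.1111 m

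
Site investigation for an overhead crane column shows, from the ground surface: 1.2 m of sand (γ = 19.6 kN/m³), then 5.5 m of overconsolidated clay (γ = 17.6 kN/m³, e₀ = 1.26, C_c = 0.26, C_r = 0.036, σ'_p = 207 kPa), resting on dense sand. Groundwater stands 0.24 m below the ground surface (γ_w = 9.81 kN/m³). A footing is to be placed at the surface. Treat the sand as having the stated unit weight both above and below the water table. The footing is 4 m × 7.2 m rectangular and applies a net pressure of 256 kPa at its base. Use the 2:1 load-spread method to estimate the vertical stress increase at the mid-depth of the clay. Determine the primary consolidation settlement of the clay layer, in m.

S_c ≈ 0.0459 m

Mid-depth of clay below the ground surface: z = 1.2 + 5.5/2 = 3.95 m.
Total vertical stress at mid-clay: σ_v = 19.6×1.2 + 17.6×2.75 = 71.92 kPa.
Pore pressure: u = 9.81×(3.95 − 0.24) = 36.395 kPa.
Initial effective stress: σ'_0 = σ_v − u = 71.92 − 36.395 = 35.525 kPa.
Stress increase at mid-clay by the 2:1 spreading method:
Δσ = qBL/((B+z)(L+z)) = 256×4×7.2/((4+3.95)(7.2+3.95)) = 83.175 kPa
Final effective stress: σ'_f = 35.525 + 83.175 = 118.7 kPa.
σ'_f = 118.7 ≤ σ'_p = 207 kPa, so the clay remains overconsolidated and only the recompression index applies:
S_c = C_r·H/(1+e₀)·log₁₀(σ'_f/σ'_0) = 0.036×5.5/2.26×log₁₀(118.7/35.525)
    = 0.08761 × 0.52392 = 0.0459 m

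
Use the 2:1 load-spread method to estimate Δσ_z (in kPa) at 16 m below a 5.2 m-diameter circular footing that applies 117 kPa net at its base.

Δσ_z ≈ 7.04 kPa

By the 2:1 method the load spreads at 1 horizontal : 2 vertical, so at depth z the loaded area has grown by z in each plan dimension:
Δσ ≈ qD²/(D+z)² = 117×5.2²/(5.2+16)² = 7.0392 kPa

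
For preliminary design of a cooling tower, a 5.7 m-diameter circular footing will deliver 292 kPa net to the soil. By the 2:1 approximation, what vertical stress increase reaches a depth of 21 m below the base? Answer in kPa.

By the 2:1 method the load spreads at 1 horizontal : 2 vertical, so at depth z the loaded area has grown by z in each plan dimension:
Δσ ≈ qD²/(D+z)² = 292×5.7²/(5.7+21)² = 13.308 kPa

Δσ_z ≈ 13.3 kPa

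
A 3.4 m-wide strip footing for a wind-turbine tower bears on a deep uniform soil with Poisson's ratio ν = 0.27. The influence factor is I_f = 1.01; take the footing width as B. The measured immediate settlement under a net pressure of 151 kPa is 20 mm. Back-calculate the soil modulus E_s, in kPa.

S_e = q·B·(1−ν²)/E_s · I_f  ⇒  E_s = q·B·(1−ν²)·I_f / S_e.
E_s = 151 × 3.4 × 0.9271 × 1.01 / 0.02 = 24040 kPa

E_s ≈ 24000 kPa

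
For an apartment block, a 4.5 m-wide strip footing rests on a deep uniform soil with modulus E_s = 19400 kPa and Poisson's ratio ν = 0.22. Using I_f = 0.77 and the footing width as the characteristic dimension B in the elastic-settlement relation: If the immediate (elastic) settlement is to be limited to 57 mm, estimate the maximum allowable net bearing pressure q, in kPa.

S_e = q·B·(1−ν²)/E_s · I_f  ⇒  q = S_e·E_s / (B·(1−ν²)·I_f).
q = 0.057 × 19400 / (4.5 × 0.9516 × 0.77) = 335.4 kPa

q ≈ 335 kPa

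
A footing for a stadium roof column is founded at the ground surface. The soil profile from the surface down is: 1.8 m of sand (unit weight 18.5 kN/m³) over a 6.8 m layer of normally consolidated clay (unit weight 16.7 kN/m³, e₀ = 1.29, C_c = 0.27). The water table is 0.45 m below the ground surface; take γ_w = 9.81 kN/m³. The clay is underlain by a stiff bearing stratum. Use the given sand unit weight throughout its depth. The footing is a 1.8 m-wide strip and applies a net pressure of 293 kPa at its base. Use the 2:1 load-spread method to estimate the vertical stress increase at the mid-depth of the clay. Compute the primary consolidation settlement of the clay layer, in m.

S_c ≈ 0.35 m

Mid-depth of clay below the ground surface: z = 1.8 + 6.8/2 = 5.2 m.
Total vertical stress at mid-clay: σ_v = 18.5×1.8 + 16.7×3.4 = 90.08 kPa.
Pore pressure: u = 9.81×(5.2 − 0.45) = 46.598 kPa.
Initial effective stress: σ'_0 = σ_v − u = 90.08 − 46.598 = 43.482 kPa.
Stress increase at mid-clay by the 2:1 spreading method:
Δσ = qB/(B+z) = 293×1.8/(1.8+5.2) = 75.343 kPa
Final effective stress: σ'_f = σ'_0 + Δσ = 43.482 + 75.343 = 118.83 kPa.
Normally consolidated clay, so the full stress increment lies on the virgin compression line:
S_c = C_c·H/(1+e₀)·log₁₀(σ'_f/σ'_0) = 0.27×6.8/(1+1.29)×log₁₀(118.83/43.482)
    = 0.80175 × 0.43662 = 0.3501 m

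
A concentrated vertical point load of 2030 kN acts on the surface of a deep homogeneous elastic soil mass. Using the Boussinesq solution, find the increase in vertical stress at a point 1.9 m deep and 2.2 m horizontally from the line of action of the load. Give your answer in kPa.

Δσ_z ≈ 32 kPa

Boussinesq vertical stress below a point load on an elastic half-space:
Δσ_z = 3P/(2πz²) · [1 + (r/z)²]^(−5/2)
r/z = 2.2/1.9 = 1.1579; [1+(r/z)²]^(−5/2) = 0.1193.
Δσ_z = 3×2030/(2π×1.9²) × 0.1193 = 268.49 × 0.1193 = 32.03 kPa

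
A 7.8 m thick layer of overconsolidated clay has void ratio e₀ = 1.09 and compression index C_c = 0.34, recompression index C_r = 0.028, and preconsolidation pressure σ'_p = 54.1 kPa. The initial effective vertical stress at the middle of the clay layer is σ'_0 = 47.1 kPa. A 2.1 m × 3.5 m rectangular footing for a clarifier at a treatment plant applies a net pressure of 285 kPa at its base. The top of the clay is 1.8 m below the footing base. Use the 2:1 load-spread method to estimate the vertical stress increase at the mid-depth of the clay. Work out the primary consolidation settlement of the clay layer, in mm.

Mid-depth of clay below the footing base: z = 1.8 + 7.8/2 = 5.7 m.
Stress increase at mid-clay by the 2:1 spreading method:
Δσ = qBL/((B+z)(L+z)) = 285×2.1×3.5/((2.1+5.7)(3.5+5.7)) = 29.191 kPa
Final effective stress: σ'_f = 47.1 + 29.191 = 76.291 kPa.
σ'_f = 76.291 > σ'_p = 54.1 kPa, so the stress path crosses the preconsolidation pressure — recompression up to σ'_p, then virgin compression beyond:
S_c = H/(1+e₀)·[C_r·log₁₀(σ'_p/σ'_0) + C_c·log₁₀(σ'_f/σ'_p)]
    = 7.8/2.09 × [0.028×log₁₀(54.1/47.1) + 0.34×log₁₀(76.291/54.1)]
    = 3.7321 × [0.0016849 + 0.050754] = 0.1957 m

S_c ≈ 196 mm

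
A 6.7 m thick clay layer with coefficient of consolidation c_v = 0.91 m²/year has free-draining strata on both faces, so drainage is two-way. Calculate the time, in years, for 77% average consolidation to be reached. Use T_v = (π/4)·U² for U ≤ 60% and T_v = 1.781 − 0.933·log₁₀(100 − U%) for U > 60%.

Drainage path length: H_d = H/2 = 3.35 m (double drainage).
U > 60%: T_v = 1.781 − 0.933·log₁₀(100 − 77) = 0.51051.
t = T_v·H_d²/c_v = 0.51051×3.35²/0.91 = 6.296 years.

t ≈ 6.3 years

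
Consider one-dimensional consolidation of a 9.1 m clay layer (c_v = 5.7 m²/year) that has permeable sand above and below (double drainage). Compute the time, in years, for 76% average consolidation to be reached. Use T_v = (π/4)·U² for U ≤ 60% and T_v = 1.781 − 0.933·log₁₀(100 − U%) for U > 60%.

Drainage path length: H_d = H/2 = 4.55 m (double drainage).
U > 60%: T_v = 1.781 − 0.933·log₁₀(100 − 76) = 0.49326.
t = T_v·H_d²/c_v = 0.49326×4.55²/5.7 = 1.792 years.

t ≈ 1.79 years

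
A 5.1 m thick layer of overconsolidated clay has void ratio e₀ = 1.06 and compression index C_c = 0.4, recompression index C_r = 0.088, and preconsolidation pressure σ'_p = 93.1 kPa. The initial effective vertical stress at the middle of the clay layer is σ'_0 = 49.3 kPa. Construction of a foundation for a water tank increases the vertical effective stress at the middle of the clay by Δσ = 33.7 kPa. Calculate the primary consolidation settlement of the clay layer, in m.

S_c ≈ 0.0493 m

Final effective stress: σ'_f = 49.3 + 33.7 = 83 kPa.
σ'_f = 83 ≤ σ'_p = 93.1 kPa, so the clay remains overconsolidated and only the recompression index applies:
S_c = C_r·H/(1+e₀)·log₁₀(σ'_f/σ'_0) = 0.088×5.1/2.06×log₁₀(83/49.3)
    = 0.21786 × 0.22623 = 0.04929 m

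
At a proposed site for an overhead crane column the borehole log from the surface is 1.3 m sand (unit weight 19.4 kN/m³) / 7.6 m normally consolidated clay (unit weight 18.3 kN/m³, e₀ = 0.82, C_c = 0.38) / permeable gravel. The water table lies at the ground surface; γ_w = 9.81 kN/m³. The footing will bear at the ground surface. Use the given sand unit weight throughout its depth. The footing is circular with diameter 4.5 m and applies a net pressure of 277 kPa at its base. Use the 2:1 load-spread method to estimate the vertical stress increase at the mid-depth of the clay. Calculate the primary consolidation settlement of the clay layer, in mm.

S_c ≈ 592 mm

Mid-depth of clay below the ground surface: z = 1.3 + 7.6/2 = 5.1 m.
Total vertical stress at mid-clay: σ_v = 19.4×1.3 + 18.3×3.8 = 94.76 kPa.
Pore pressure: u = 9.81×(5.1 − 0) = 50.031 kPa.
Initial effective stress: σ'_0 = σ_v − u = 94.76 − 50.031 = 44.729 kPa.
Stress increase at mid-clay by the 2:1 spreading method:
Δσ ≈ qD²/(D+z)² = 277×4.5²/(4.5+5.1)² = 60.864 kPa
Final effective stress: σ'_f = σ'_0 + Δσ = 44.729 + 60.864 = 105.59 kPa.
Normally consolidated clay, so the full stress increment lies on the virgin compression line:
S_c = C_c·H/(1+e₀)·log₁₀(σ'_f/σ'_0) = 0.38×7.6/(1+0.82)×log₁₀(105.59/44.729)
    = 1.5868 × 0.37303 = 0.5919 m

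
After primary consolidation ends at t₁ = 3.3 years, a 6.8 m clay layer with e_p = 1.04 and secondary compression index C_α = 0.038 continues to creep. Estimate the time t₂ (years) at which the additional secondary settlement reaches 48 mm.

t₂ ≈ 7.9 years

S_s = C_α·H/(1+e_p)·log₁₀(t₂/t₁) ⇒ log₁₀(t₂/t₁) = S_s·(1+e_p)/(C_α·H).
log₁₀(t₂/t₁) = 0.048 × (1+1.04) / (0.038×6.8) = 0.3789
t₂ = t₁ × 10^0.3789 = 3.3 × 2.393 = 7.897 years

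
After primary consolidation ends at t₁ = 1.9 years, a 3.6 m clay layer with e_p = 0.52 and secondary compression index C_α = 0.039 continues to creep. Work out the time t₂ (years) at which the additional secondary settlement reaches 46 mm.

t₂ ≈ 5.98 years

S_s = C_α·H/(1+e_p)·log₁₀(t₂/t₁) ⇒ log₁₀(t₂/t₁) = S_s·(1+e_p)/(C_α·H).
log₁₀(t₂/t₁) = 0.046 × (1+0.52) / (0.039×3.6) = 0.498
t₂ = t₁ × 10^0.498 = 1.9 × 3.148 = 5.981 years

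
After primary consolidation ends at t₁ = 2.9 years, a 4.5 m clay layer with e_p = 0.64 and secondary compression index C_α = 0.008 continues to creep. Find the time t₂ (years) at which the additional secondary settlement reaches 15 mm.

S_s = C_α·H/(1+e_p)·log₁₀(t₂/t₁) ⇒ log₁₀(t₂/t₁) = S_s·(1+e_p)/(C_α·H).
log₁₀(t₂/t₁) = 0.015 × (1+0.64) / (0.008×4.5) = 0.6833
t₂ = t₁ × 10^0.6833 = 2.9 × 4.823 = 13.99 years

t₂ ≈ 14 years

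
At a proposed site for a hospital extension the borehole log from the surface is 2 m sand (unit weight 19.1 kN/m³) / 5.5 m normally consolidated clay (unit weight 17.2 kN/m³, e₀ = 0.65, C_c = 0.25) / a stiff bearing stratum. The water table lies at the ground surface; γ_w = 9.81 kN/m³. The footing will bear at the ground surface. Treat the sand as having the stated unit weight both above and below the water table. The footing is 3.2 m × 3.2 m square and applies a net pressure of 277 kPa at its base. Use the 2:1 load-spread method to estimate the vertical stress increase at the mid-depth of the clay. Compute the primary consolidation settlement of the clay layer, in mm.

S_c ≈ 278 mm

Mid-depth of clay below the ground surface: z = 2 + 5.5/2 = 4.75 m.
Total vertical stress at mid-clay: σ_v = 19.1×2 + 17.2×2.75 = 85.5 kPa.
Pore pressure: u = 9.81×(4.75 − 0) = 46.598 kPa.
Initial effective stress: σ'_0 = σ_v − u = 85.5 − 46.598 = 38.902 kPa.
Stress increase at mid-clay by the 2:1 spreading method:
Δσ = qBL/((B+z)(L+z)) = 277×3.2×3.2/((3.2+4.75)(3.2+4.75)) = 44.879 kPa
Final effective stress: σ'_f = σ'_0 + Δσ = 38.902 + 44.879 = 83.781 kPa.
Normally consolidated clay, so the full stress increment lies on the virgin compression line:
S_c = C_c·H/(1+e₀)·log₁₀(σ'_f/σ'_0) = 0.25×5.5/(1+0.65)×log₁₀(83.781/38.902)
    = 0.83333 × 0.33317 = 0.2776 m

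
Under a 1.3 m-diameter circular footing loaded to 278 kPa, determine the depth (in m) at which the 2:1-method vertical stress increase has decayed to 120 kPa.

2:1 spreading — at depth z the loaded area has grown by z in each plan dimension:
qD²/(D+z)² = Δσ_z ⇒ z = D(√(q/Δσ_z) − 1) = 1.3×(√(278/120) − 1) = 0.6787 m

z ≈ 0.679 m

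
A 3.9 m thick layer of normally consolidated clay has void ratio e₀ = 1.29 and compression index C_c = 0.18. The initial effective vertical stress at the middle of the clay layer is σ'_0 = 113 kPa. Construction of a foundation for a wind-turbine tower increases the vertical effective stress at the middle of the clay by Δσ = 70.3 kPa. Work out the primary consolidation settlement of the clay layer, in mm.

Final effective stress: σ'_f = σ'_0 + Δσ = 113 + 70.3 = 183.3 kPa.
Normally consolidated clay, so the full stress increment lies on the virgin compression line:
S_c = C_c·H/(1+e₀)·log₁₀(σ'_f/σ'_0) = 0.18×3.9/(1+1.29)×log₁₀(183.3/113)
    = 0.30655 × 0.21008 = 0.0644 m

S_c ≈ 64.4 mm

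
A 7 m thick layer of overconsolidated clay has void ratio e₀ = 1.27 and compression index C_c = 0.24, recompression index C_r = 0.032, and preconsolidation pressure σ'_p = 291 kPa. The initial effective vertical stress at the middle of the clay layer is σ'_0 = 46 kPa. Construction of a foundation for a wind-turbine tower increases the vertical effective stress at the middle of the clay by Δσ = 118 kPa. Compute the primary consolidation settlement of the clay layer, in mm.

S_c ≈ 54.5 mm

Final effective stress: σ'_f = 46 + 118 = 164 kPa.
σ'_f = 164 ≤ σ'_p = 291 kPa, so the clay remains overconsolidated and only the recompression index applies:
S_c = C_r·H/(1+e₀)·log₁₀(σ'_f/σ'_0) = 0.032×7/2.27×log₁₀(164/46)
    = 0.098678 × 0.55209 = 0.05448 m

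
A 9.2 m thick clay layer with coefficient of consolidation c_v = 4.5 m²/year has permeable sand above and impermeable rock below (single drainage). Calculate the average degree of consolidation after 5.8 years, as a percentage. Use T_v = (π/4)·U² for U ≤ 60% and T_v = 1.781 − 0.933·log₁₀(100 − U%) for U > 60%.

U ≈ 62.1 %

Drainage path length: H_d = H = 9.2 m (single drainage).
T_v = c_v·t/H_d² = 4.5×5.8/9.2² = 0.30836.
T_v = 0.30836 corresponds to the U > 60% branch:
U = 1 − 10^((1.781 − T_v)/0.933)/100 = 0.6212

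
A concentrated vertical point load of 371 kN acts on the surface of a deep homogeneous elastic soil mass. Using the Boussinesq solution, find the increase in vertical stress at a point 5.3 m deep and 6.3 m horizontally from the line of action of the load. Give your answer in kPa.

Δσ_z ≈ 0.697 kPa

Boussinesq vertical stress below a point load on an elastic half-space:
Δσ_z = 3P/(2πz²) · [1 + (r/z)²]^(−5/2)
r/z = 6.3/5.3 = 1.1887; [1+(r/z)²]^(−5/2) = 0.11057.
Δσ_z = 3×371/(2π×5.3²) × 0.11057 = 6.3061 × 0.11057 = 0.6973 kPa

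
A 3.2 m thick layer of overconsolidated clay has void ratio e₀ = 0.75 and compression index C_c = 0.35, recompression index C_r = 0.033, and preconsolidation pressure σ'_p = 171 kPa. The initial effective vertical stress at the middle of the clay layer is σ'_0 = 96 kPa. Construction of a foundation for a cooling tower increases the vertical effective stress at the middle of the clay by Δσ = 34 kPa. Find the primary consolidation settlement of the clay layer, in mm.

Final effective stress: σ'_f = 96 + 34 = 130 kPa.
σ'_f = 130 ≤ σ'_p = 171 kPa, so the clay remains overconsolidated and only the recompression index applies:
S_c = C_r·H/(1+e₀)·log₁₀(σ'_f/σ'_0) = 0.033×3.2/1.75×log₁₀(130/96)
    = 0.060344 × 0.13167 = 0.007945 m

S_c ≈ 7.95 mm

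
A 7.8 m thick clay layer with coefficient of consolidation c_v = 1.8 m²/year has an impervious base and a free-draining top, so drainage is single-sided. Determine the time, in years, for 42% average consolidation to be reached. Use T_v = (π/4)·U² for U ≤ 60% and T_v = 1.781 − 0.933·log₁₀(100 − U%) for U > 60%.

Drainage path length: H_d = H = 7.8 m (single drainage).
U ≤ 60%: T_v = (π/4)·U² = (π/4)×0.42² = 0.13854.
t = T_v·H_d²/c_v = 0.13854×7.8²/1.8 = 4.683 years.

t ≈ 4.68 years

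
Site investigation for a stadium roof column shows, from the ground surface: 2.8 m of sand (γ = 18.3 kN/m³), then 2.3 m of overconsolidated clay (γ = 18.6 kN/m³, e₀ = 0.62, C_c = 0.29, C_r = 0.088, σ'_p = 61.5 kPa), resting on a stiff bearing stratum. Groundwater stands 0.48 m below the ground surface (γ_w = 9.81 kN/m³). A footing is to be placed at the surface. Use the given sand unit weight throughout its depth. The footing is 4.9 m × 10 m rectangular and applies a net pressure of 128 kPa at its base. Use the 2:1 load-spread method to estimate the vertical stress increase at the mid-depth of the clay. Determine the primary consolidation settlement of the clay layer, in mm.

S_c ≈ 92.2 mm

Mid-depth of clay below the ground surface: z = 2.8 + 2.3/2 = 3.95 m.
Total vertical stress at mid-clay: σ_v = 18.3×2.8 + 18.6×1.15 = 72.63 kPa.
Pore pressure: u = 9.81×(3.95 − 0.48) = 34.041 kPa.
Initial effective stress: σ'_0 = σ_v − u = 72.63 − 34.041 = 38.589 kPa.
Stress increase at mid-clay by the 2:1 spreading method:
Δσ = qBL/((B+z)(L+z)) = 128×4.9×10/((4.9+3.95)(10+3.95)) = 50.803 kPa
Final effective stress: σ'_f = 38.589 + 50.803 = 89.392 kPa.
σ'_f = 89.392 > σ'_p = 61.5 kPa, so the stress path crosses the preconsolidation pressure — recompression up to σ'_p, then virgin compression beyond:
S_c = H/(1+e₀)·[C_r·log₁₀(σ'_p/σ'_0) + C_c·log₁₀(σ'_f/σ'_p)]
    = 2.3/1.62 × [0.088×log₁₀(61.5/38.589) + 0.29×log₁₀(89.392/61.5)]
    = 1.4198 × [0.017812 + 0.047103] = 0.09217 m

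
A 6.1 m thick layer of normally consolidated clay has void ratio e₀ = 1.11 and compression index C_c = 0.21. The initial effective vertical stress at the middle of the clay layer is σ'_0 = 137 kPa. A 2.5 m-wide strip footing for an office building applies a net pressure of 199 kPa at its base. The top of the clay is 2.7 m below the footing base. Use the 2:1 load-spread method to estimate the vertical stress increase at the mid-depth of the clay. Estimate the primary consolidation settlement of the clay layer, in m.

Mid-depth of clay below the footing base: z = 2.7 + 6.1/2 = 5.75 m.
Stress increase at mid-clay by the 2:1 spreading method:
Δσ = qB/(B+z) = 199×2.5/(2.5+5.75) = 60.303 kPa
Final effective stress: σ'_f = σ'_0 + Δσ = 137 + 60.303 = 197.3 kPa.
Normally consolidated clay, so the full stress increment lies on the virgin compression line:
S_c = C_c·H/(1+e₀)·log₁₀(σ'_f/σ'_0) = 0.21×6.1/(1+1.11)×log₁₀(197.3/137)
    = 0.60711 × 0.15841 = 0.09617 m

S_c ≈ 0.0962 m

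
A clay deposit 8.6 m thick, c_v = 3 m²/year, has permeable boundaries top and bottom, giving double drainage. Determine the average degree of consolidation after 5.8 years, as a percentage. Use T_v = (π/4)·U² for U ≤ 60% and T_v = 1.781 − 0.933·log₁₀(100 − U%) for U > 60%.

Drainage path length: H_d = H/2 = 4.3 m (double drainage).
T_v = c_v·t/H_d² = 3×5.8/4.3² = 0.94105.
T_v = 0.94105 corresponds to the U > 60% branch:
U = 1 − 10^((1.781 − T_v)/0.933)/100 = 0.9205

U ≈ 92.1 %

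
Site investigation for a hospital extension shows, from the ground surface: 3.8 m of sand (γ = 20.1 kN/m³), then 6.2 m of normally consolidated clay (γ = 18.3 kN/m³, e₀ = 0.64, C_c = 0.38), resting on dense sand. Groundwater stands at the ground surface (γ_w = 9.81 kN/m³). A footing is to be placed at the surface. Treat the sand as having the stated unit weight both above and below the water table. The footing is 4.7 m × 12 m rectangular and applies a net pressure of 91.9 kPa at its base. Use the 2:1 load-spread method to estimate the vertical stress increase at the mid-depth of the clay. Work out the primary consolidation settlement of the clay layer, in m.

Mid-depth of clay below the ground surface: z = 3.8 + 6.2/2 = 6.9 m.
Total vertical stress at mid-clay: σ_v = 20.1×3.8 + 18.3×3.1 = 133.11 kPa.
Pore pressure: u = 9.81×(6.9 − 0) = 67.689 kPa.
Initial effective stress: σ'_0 = σ_v − u = 133.11 − 67.689 = 65.421 kPa.
Stress increase at mid-clay by the 2:1 spreading method:
Δσ = qBL/((B+z)(L+z)) = 91.9×4.7×12/((4.7+6.9)(12+6.9)) = 23.641 kPa
Final effective stress: σ'_f = σ'_0 + Δσ = 65.421 + 23.641 = 89.062 kPa.
Normally consolidated clay, so the full stress increment lies on the virgin compression line:
S_c = C_c·H/(1+e₀)·log₁₀(σ'_f/σ'_0) = 0.38×6.2/(1+0.64)×log₁₀(89.062/65.421)
    = 1.4366 × 0.13398 = 0.1925 m

S_c ≈ 0.192 m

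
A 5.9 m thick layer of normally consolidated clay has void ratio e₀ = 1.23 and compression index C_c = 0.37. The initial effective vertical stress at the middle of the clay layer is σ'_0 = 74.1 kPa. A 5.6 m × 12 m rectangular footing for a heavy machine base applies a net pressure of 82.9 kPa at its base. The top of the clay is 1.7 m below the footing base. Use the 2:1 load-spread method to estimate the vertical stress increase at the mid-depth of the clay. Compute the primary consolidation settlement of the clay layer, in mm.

S_c ≈ 155 mm

Mid-depth of clay below the footing base: z = 1.7 + 5.9/2 = 4.65 m.
Stress increase at mid-clay by the 2:1 spreading method:
Δσ = qBL/((B+z)(L+z)) = 82.9×5.6×12/((5.6+4.65)(12+4.65)) = 32.643 kPa
Final effective stress: σ'_f = σ'_0 + Δσ = 74.1 + 32.643 = 106.74 kPa.
Normally consolidated clay, so the full stress increment lies on the virgin compression line:
S_c = C_c·H/(1+e₀)·log₁₀(σ'_f/σ'_0) = 0.37×5.9/(1+1.23)×log₁₀(106.74/74.1)
    = 0.97892 × 0.15851 = 0.1552 m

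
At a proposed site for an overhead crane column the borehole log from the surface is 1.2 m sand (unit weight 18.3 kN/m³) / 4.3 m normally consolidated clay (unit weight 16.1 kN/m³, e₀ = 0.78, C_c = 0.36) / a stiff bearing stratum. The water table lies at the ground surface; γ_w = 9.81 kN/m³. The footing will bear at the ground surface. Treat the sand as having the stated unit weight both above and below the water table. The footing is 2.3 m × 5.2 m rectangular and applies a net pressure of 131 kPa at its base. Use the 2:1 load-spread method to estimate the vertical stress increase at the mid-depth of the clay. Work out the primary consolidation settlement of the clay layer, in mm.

Mid-depth of clay below the ground surface: z = 1.2 + 4.3/2 = 3.35 m.
Total vertical stress at mid-clay: σ_v = 18.3×1.2 + 16.1×2.15 = 56.575 kPa.
Pore pressure: u = 9.81×(3.35 − 0) = 32.864 kPa.
Initial effective stress: σ'_0 = σ_v − u = 56.575 − 32.864 = 23.711 kPa.
Stress increase at mid-clay by the 2:1 spreading method:
Δσ = qBL/((B+z)(L+z)) = 131×2.3×5.2/((2.3+3.35)(5.2+3.35)) = 32.433 kPa
Final effective stress: σ'_f = σ'_0 + Δσ = 23.711 + 32.433 = 56.144 kPa.
Normally consolidated clay, so the full stress increment lies on the virgin compression line:
S_c = C_c·H/(1+e₀)·log₁₀(σ'_f/σ'_0) = 0.36×4.3/(1+0.78)×log₁₀(56.144/23.711)
    = 0.86966 × 0.37435 = 0.3256 m

S_c ≈ 326 mm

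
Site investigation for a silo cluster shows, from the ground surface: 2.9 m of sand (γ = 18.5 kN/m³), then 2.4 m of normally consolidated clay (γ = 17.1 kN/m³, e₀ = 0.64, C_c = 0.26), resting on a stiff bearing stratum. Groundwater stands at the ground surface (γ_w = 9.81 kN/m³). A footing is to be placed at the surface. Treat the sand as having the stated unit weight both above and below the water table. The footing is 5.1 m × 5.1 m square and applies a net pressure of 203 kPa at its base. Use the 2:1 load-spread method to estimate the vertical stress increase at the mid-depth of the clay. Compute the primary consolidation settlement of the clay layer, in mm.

Mid-depth of clay below the ground surface: z = 2.9 + 2.4/2 = 4.1 m.
Total vertical stress at mid-clay: σ_v = 18.5×2.9 + 17.1×1.2 = 74.17 kPa.
Pore pressure: u = 9.81×(4.1 − 0) = 40.221 kPa.
Initial effective stress: σ'_0 = σ_v − u = 74.17 − 40.221 = 33.949 kPa.
Stress increase at mid-clay by the 2:1 spreading method:
Δσ = qBL/((B+z)(L+z)) = 203×5.1×5.1/((5.1+4.1)(5.1+4.1)) = 62.382 kPa
Final effective stress: σ'_f = σ'_0 + Δσ = 33.949 + 62.382 = 96.331 kPa.
Normally consolidated clay, so the full stress increment lies on the virgin compression line:
S_c = C_c·H/(1+e₀)·log₁₀(σ'_f/σ'_0) = 0.26×2.4/(1+0.64)×log₁₀(96.331/33.949)
    = 0.38049 × 0.45294 = 0.1723 m

S_c ≈ 172 mm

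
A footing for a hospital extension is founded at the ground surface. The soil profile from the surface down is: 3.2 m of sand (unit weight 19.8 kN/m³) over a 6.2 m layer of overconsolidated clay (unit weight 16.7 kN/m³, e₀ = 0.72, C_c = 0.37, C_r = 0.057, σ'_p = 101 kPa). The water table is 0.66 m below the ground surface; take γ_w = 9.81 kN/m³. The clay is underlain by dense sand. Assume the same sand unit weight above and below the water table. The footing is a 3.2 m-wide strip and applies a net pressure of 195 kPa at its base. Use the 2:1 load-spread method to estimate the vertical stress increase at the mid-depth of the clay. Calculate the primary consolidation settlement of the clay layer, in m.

Mid-depth of clay below the ground surface: z = 3.2 + 6.2/2 = 6.3 m.
Total vertical stress at mid-clay: σ_v = 19.8×3.2 + 16.7×3.1 = 115.13 kPa.
Pore pressure: u = 9.81×(6.3 − 0.66) = 55.328 kPa.
Initial effective stress: σ'_0 = σ_v − u = 115.13 − 55.328 = 59.802 kPa.
Stress increase at mid-clay by the 2:1 spreading method:
Δσ = qB/(B+z) = 195×3.2/(3.2+6.3) = 65.684 kPa
Final effective stress: σ'_f = 59.802 + 65.684 = 125.49 kPa.
σ'_f = 125.49 > σ'_p = 101 kPa, so the stress path crosses the preconsolidation pressure — recompression up to σ'_p, then virgin compression beyond:
S_c = H/(1+e₀)·[C_r·log₁₀(σ'_p/σ'_0) + C_c·log₁₀(σ'_f/σ'_p)]
    = 6.2/1.72 × [0.057×log₁₀(101/59.802) + 0.37×log₁₀(125.49/101)]
    = 3.6047 × [0.012974 + 0.034886] = 0.1725 m

S_c ≈ 0.173 m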